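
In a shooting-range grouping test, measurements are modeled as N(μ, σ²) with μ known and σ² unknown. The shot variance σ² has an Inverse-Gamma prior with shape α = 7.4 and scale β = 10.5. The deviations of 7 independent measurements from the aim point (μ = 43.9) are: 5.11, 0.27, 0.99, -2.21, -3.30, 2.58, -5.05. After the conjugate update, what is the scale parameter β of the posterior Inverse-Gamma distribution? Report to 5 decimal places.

With known mean μ and an Inverse-Gamma(α, β) prior on σ², the Normal likelihood is conjugate: posterior is Inv-Gamma(α + n/2, β + Σ(xᵢ−μ)²/2).
Σ(xᵢ−μ)² = (5.11)² + (0.27)² + (0.99)² + (-2.21)² + (-3.30)² + (2.58)² + (-5.05)² = 75.0981.
Posterior: Inv-Gamma(7.4 + 7/2, 10.5 + 75.0981/2) = Inv-Gamma(10.90, 48.04905).
Posterior β = 48.04905.

48.04905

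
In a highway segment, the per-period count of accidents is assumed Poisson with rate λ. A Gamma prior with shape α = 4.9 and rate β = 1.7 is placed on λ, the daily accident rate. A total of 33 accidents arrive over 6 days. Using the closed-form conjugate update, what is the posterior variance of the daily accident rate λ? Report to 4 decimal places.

0.6392

With a Gamma(shape α, rate β) prior, the Poisson likelihood is conjugate: the posterior is Gamma(α + ΣXᵢ, β + n).
Posterior: Gamma(α+S, β+n) = Gamma(4.9+33, 1.7+6) = Gamma(37.9, 7.7).
Var = α/β² = 37.9/7.7² = 0.6392.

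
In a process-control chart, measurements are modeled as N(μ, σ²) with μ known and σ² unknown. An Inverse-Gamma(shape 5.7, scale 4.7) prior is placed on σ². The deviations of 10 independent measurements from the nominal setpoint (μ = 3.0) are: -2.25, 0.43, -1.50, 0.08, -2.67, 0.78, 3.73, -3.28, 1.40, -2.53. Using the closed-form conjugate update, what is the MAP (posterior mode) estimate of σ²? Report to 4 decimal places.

With known mean μ and an Inverse-Gamma(α, β) prior on σ², the Normal likelihood is conjugate: posterior is Inv-Gamma(α + n/2, β + Σ(xᵢ−μ)²/2).
Σ(xᵢ−μ)² = (-2.25)² + (0.43)² + (-1.50)² + (0.08)² + (-2.67)² + (0.78)² + (3.73)² + (-3.28)² + (1.40)² + (-2.53)² = 48.2733.
Posterior: Inv-Gamma(5.7 + 10/2, 4.7 + 48.2733/2) = Inv-Gamma(10.70, 28.83665).
Mode = β/(α+1) = 28.83665/11.70 = 2.4647.

2.4647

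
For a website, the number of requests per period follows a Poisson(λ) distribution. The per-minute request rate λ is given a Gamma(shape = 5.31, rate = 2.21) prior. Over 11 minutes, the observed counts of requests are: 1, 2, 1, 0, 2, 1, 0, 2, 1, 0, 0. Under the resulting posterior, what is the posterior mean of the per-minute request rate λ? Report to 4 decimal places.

With a Gamma(shape α, rate β) prior, the Poisson likelihood is conjugate: the posterior is Gamma(α + ΣXᵢ, β + n).
Sum of counts S = 10 over n = 11 minutes.
Posterior: Gamma(α+S, β+n) = Gamma(5.31+10, 2.21+11) = Gamma(15.31, 13.21).
Posterior mean = α/β = 15.31/13.21 = 1.1590.

1.1590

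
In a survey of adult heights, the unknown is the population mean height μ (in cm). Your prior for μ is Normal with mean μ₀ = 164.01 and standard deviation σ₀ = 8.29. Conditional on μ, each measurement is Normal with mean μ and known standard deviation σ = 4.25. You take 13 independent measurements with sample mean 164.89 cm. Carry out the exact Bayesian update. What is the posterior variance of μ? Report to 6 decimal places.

1.361889

For Normal data with known variance σ², a Normal(μ₀, σ₀²) prior on μ is conjugate. Posterior precision = 1/σ₀² + n/σ²; posterior mean is the precision-weighted average of μ₀ and x̄.
σ₀² = 8.29² = 68.7241, σ² = 4.25² = 18.0625; σ² + n·σ₀² = 18.0625 + 13·68.7241 = 911.4758.
Posterior precision = 1/σ₀² + n/σ² = 1/68.7241 + 13/18.0625 = (σ² + n·σ₀²)/(σ₀²σ²) = 911.4758/(68.7241·18.0625); posterior variance σₙ² = σ₀²σ²/(σ² + n·σ₀²) = 68.7241·18.0625/911.4758 = 1.361889.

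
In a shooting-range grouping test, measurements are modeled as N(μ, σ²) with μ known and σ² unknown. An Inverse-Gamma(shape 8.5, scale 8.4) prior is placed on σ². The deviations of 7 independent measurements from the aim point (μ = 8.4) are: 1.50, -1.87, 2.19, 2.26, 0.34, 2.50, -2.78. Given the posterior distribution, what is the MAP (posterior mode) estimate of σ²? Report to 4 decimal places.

With known mean μ and an Inverse-Gamma(α, β) prior on σ², the Normal likelihood is conjugate: posterior is Inv-Gamma(α + n/2, β + Σ(xᵢ−μ)²/2).
Σ(xᵢ−μ)² = (1.50)² + (-1.87)² + (2.19)² + (2.26)² + (0.34)² + (2.50)² + (-2.78)² = 29.7446.
Posterior: Inv-Gamma(8.5 + 7/2, 8.4 + 29.7446/2) = Inv-Gamma(12.00, 23.27230).
Mode = β/(α+1) = 23.27230/13.00 = 1.7902.

1.7902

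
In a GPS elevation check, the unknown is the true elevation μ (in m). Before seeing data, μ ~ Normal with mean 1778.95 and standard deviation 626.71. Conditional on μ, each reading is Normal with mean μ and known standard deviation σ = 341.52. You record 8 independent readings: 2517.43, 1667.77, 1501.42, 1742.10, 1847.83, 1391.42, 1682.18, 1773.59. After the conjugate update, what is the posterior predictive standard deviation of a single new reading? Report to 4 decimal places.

For Normal data with known variance σ², a Normal(μ₀, σ₀²) prior on μ is conjugate. Posterior precision = 1/σ₀² + n/σ²; posterior mean is the precision-weighted average of μ₀ and x̄.
σ₀² = 626.71² = 392765.4241, σ² = 341.52² = 116635.9104; σ² + n·σ₀² = 116635.9104 + 8·392765.4241 = 3258759.3032.
Posterior precision = 1/σ₀² + n/σ² = 1/392765.4241 + 8/116635.9104 = (σ² + n·σ₀²)/(σ₀²σ²) = 3258759.3032/(392765.4241·116635.9104); posterior variance σₙ² = σ₀²σ²/(σ² + n·σ₀²) = 392765.4241·116635.9104/3258759.3032 = 14057.666907.
Predictive variance for one new observation = σₙ² + σ² = 392765.4241·116635.9104/3258759.3032 + 116635.9104 = σ²·(σ₀² + 3258759.3032)/3258759.3032 = 116635.9104·3651524.7273/3258759.3032 = 130693.577307; SD = √(116635.9104·3651524.7273/3258759.3032) = 361.5157.

361.5157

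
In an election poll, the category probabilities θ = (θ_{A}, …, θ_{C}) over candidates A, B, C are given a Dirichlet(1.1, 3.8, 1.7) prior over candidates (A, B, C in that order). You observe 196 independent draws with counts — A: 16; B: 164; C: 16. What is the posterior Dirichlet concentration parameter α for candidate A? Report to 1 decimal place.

The Dirichlet prior is conjugate to the Multinomial likelihood: each posterior αⱼ = prior αⱼ + observed count nⱼ.
Posterior concentration: (17.1, 167.8, 17.7), total = 202.6.
α_{A} = 1.1 + 16 = 17.1.

17.1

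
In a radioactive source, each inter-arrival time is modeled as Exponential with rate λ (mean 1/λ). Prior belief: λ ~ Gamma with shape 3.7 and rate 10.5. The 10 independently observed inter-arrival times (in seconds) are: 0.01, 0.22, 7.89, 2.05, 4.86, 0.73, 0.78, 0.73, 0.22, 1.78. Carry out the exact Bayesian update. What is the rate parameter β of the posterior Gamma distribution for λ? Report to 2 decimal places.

29.77

With a Gamma(shape α, rate β) prior on the exponential rate λ, the posterior after n observations with total T = Σxᵢ is Gamma(α+n, β+T).
Sum of observations T = 19.27 seconds; n = 10.
Posterior: Gamma(3.7+10, 10.5+19.27) = Gamma(13.7, 29.77).
Posterior β = 29.77.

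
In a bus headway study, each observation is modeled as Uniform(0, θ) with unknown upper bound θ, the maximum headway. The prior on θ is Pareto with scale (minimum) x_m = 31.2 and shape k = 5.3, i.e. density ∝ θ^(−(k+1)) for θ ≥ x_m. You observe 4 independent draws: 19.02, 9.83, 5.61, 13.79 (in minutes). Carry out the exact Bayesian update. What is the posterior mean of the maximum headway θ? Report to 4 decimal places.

34.9590

A Pareto(scale x_m, shape k) prior on the upper bound θ of Uniform(0, θ) is conjugate: posterior is Pareto(max(x_m, max xᵢ), k + n).
Sample maximum = 19.02; prior scale x_m = 31.2 → posterior scale = max = 31.20.
Posterior shape = 5.3 + 4 = 9.3.
E[θ|data] = k·x_m/(k−1) = 9.3·31.20/8.3 = 34.9590.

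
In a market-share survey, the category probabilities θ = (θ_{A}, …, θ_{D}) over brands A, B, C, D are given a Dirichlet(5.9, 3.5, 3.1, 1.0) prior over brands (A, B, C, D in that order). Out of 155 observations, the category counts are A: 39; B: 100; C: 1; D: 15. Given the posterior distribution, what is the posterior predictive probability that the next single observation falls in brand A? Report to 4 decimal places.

The Dirichlet prior is conjugate to the Multinomial likelihood: each posterior αⱼ = prior αⱼ + observed count nⱼ.
Posterior concentration: (44.9, 103.5, 4.1, 16.0), total = 168.5.
P(next = A | data) = α_{A}/Σα = 0.2665.

0.2665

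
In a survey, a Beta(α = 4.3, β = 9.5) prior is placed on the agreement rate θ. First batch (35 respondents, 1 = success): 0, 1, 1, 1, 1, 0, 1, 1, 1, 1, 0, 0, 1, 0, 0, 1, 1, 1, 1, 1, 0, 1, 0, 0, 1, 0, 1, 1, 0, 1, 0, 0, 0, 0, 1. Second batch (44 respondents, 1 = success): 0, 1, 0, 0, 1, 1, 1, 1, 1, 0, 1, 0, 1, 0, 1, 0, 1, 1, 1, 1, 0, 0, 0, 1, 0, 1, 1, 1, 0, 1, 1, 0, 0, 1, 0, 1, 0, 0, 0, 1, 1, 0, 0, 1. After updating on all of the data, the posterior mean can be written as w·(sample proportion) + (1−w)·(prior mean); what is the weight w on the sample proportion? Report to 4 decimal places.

The Beta prior is conjugate to a Binomial/Bernoulli likelihood; the update adds successes to α and failures to β.
Total number of respondents: n = 35 + 44 = 79.
Posterior mean = (α₀+k)/(α₀+β₀+n) = [n/(α₀+β₀+n)]·(k/n) + [(α₀+β₀)/(α₀+β₀+n)]·α₀/(α₀+β₀), so only n and the prior enter the weight.
The weight on the data is w = n/(α₀+β₀+n) = 79/(4.3+9.5+79) = 79/92.8 = 0.8513.

0.8513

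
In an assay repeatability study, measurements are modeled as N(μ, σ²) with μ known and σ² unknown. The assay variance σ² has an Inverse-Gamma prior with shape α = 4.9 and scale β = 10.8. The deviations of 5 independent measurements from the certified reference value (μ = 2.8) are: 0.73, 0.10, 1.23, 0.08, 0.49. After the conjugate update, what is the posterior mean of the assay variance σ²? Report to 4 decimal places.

1.8674

With known mean μ and an Inverse-Gamma(α, β) prior on σ², the Normal likelihood is conjugate: posterior is Inv-Gamma(α + n/2, β + Σ(xᵢ−μ)²/2).
Σ(xᵢ−μ)² = (0.73)² + (0.10)² + (1.23)² + (0.08)² + (0.49)² = 2.3023.
Posterior: Inv-Gamma(4.9 + 5/2, 10.8 + 2.3023/2) = Inv-Gamma(7.40, 11.95115).
E[σ²|data] = β/(α−1) = 11.95115/6.40 = 1.8674.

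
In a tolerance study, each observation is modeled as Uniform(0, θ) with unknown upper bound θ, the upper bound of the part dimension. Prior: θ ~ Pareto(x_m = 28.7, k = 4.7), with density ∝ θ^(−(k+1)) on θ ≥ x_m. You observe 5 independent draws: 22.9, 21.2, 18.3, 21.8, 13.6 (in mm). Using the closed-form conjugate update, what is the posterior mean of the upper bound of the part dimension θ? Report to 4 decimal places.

31.9989

A Pareto(scale x_m, shape k) prior on the upper bound θ of Uniform(0, θ) is conjugate: posterior is Pareto(max(x_m, max xᵢ), k + n).
Sample maximum = 22.9; prior scale x_m = 28.7 → posterior scale = max = 28.7.
Posterior shape = 4.7 + 5 = 9.7.
E[θ|data] = k·x_m/(k−1) = 9.7·28.7/8.7 = 31.9989.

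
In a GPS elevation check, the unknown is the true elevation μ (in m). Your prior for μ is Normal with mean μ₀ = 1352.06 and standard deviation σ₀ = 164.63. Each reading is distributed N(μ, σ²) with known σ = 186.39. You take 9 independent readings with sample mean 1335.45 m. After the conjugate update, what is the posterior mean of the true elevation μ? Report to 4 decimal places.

1337.5207

For Normal data with known variance σ², a Normal(μ₀, σ₀²) prior on μ is conjugate. Posterior precision = 1/σ₀² + n/σ²; posterior mean is the precision-weighted average of μ₀ and x̄.
n·x̄ = 9·1335.45 = 12019.05.
σ₀² = 164.63² = 27103.0369, σ² = 186.39² = 34741.2321; σ² + n·σ₀² = 34741.2321 + 9·27103.0369 = 278668.5642.
Posterior mean = (μ₀/σ₀² + n·x̄/σ²)/(1/σ₀² + n/σ²) = (σ²·μ₀ + σ₀²·n·x̄)/(σ² + n·σ₀²) = (34741.2321·1352.06 + 27103.0369·12019.05)/278668.5642 = 372724985.926071/278668.5642 = 1337.5207.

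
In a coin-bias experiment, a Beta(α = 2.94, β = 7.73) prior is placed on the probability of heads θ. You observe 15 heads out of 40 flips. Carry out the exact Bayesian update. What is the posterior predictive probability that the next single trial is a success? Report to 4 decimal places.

The Beta prior is conjugate to a Binomial/Bernoulli likelihood; the update adds successes to α and failures to β.
Posterior: Beta(α+k, β+n−k) = Beta(2.94+15, 7.73+25) = Beta(17.94, 32.73).
For a single future Bernoulli trial, P(success | data) = α/(α+β) = 0.3541.

0.3541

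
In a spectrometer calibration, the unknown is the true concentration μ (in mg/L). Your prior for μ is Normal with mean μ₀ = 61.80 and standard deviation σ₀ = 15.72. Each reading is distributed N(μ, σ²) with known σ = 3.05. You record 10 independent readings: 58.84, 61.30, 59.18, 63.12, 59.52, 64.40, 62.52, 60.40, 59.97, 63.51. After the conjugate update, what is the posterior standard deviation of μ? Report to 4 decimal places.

For Normal data with known variance σ², a Normal(μ₀, σ₀²) prior on μ is conjugate. Posterior precision = 1/σ₀² + n/σ²; posterior mean is the precision-weighted average of μ₀ and x̄.
σ₀² = 15.72² = 247.1184, σ² = 3.05² = 9.3025; σ² + n·σ₀² = 9.3025 + 10·247.1184 = 2480.4865.
Posterior precision = 1/σ₀² + n/σ² = 1/247.1184 + 10/9.3025 = (σ² + n·σ₀²)/(σ₀²σ²) = 2480.4865/(247.1184·9.3025); posterior variance σₙ² = σ₀²σ²/(σ² + n·σ₀²) = 247.1184·9.3025/2480.4865 = 0.926761.
Posterior SD = √σₙ² = √(247.1184·9.3025/2480.4865) = 0.9627.

0.9627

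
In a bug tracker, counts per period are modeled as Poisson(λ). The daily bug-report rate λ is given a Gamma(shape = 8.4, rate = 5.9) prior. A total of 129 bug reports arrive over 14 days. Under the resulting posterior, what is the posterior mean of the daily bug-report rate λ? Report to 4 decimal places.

6.9045

With a Gamma(shape α, rate β) prior, the Poisson likelihood is conjugate: the posterior is Gamma(α + ΣXᵢ, β + n).
Posterior: Gamma(α+S, β+n) = Gamma(8.4+129, 5.9+14) = Gamma(137.4, 19.9).
Posterior mean = α/β = 137.4/19.9 = 6.9045.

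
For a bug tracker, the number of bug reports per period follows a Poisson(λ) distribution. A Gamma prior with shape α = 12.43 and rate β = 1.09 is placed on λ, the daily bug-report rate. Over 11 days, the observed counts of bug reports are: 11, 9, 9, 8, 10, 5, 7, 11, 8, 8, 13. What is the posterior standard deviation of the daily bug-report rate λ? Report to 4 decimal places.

With a Gamma(shape α, rate β) prior, the Poisson likelihood is conjugate: the posterior is Gamma(α + ΣXᵢ, β + n).
Sum of counts S = 99 over n = 11 days.
Posterior: Gamma(α+S, β+n) = Gamma(12.43+99, 1.09+11) = Gamma(111.43, 12.09).
SD = √α/β = √111.43/12.09 = 0.8731.

0.8731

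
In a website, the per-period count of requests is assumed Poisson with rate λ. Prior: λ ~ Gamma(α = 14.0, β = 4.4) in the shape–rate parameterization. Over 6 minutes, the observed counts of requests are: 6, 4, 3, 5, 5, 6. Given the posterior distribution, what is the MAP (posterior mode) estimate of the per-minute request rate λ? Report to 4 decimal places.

4.0385

With a Gamma(shape α, rate β) prior, the Poisson likelihood is conjugate: the posterior is Gamma(α + ΣXᵢ, β + n).
Sum of counts S = 29 over n = 6 minutes.
Posterior: Gamma(α+S, β+n) = Gamma(14.0+29, 4.4+6) = Gamma(43.0, 10.4).
Mode of Gamma(α,β) for α≥1 is (α−1)/β = 42.0/10.4 = 4.0385.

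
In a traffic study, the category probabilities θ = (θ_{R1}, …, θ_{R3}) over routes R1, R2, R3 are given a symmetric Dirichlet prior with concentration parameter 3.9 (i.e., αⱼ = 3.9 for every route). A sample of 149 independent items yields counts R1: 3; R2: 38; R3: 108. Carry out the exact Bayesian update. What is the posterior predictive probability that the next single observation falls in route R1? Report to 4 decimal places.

The Dirichlet prior is conjugate to the Multinomial likelihood: each posterior αⱼ = prior αⱼ + observed count nⱼ.
Posterior concentration: (6.9, 41.9, 111.9), total = 160.7.
P(next = R1 | data) = α_{R1}/Σα = 0.0429.

0.0429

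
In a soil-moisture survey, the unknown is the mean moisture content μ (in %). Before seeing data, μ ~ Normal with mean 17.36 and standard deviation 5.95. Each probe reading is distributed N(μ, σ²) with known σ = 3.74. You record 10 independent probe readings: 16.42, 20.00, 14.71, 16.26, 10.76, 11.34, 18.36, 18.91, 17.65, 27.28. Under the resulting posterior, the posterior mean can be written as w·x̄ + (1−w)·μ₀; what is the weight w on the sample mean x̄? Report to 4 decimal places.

0.9620

For Normal data with known variance σ², a Normal(μ₀, σ₀²) prior on μ is conjugate. Posterior precision = 1/σ₀² + n/σ²; posterior mean is the precision-weighted average of μ₀ and x̄.
σ₀² = 5.95² = 35.4025, σ² = 3.74² = 13.9876. Prior precision 1/σ₀² = 1/35.4025; data precision n/σ² = 10/13.9876.
w = (n/σ²)/(1/σ₀² + n/σ²) = n·σ₀²/(σ² + n·σ₀²) = 10·35.4025/(13.9876 + 10·35.4025) = 354.025/368.0126 = 0.9620.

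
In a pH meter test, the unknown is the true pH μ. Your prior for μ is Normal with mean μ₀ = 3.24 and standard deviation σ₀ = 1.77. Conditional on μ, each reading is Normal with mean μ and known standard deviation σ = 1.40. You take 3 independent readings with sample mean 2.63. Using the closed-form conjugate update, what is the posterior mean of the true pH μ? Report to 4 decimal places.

2.7353

For Normal data with known variance σ², a Normal(μ₀, σ₀²) prior on μ is conjugate. Posterior precision = 1/σ₀² + n/σ²; posterior mean is the precision-weighted average of μ₀ and x̄.
n·x̄ = 3·2.63 = 7.89.
σ₀² = 1.77² = 3.1329, σ² = 1.40² = 1.96; σ² + n·σ₀² = 1.96 + 3·3.1329 = 11.3587.
Posterior mean = (μ₀/σ₀² + n·x̄/σ²)/(1/σ₀² + n/σ²) = (σ²·μ₀ + σ₀²·n·x̄)/(σ² + n·σ₀²) = (1.96·3.24 + 3.1329·7.89)/11.3587 = 31.068981/11.3587 = 2.7353.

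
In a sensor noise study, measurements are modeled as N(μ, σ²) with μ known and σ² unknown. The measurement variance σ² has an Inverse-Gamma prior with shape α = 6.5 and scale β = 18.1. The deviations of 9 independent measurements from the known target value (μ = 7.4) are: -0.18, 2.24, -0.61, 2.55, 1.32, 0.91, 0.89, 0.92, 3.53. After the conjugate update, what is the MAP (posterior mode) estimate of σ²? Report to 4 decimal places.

With known mean μ and an Inverse-Gamma(α, β) prior on σ², the Normal likelihood is conjugate: posterior is Inv-Gamma(α + n/2, β + Σ(xᵢ−μ)²/2).
Σ(xᵢ−μ)² = (-0.18)² + (2.24)² + (-0.61)² + (2.55)² + (1.32)² + (0.91)² + (0.89)² + (0.92)² + (3.53)² = 28.5945.
Posterior: Inv-Gamma(6.5 + 9/2, 18.1 + 28.5945/2) = Inv-Gamma(11.00, 32.39725).
Mode = β/(α+1) = 32.39725/12.00 = 2.6998.

2.6998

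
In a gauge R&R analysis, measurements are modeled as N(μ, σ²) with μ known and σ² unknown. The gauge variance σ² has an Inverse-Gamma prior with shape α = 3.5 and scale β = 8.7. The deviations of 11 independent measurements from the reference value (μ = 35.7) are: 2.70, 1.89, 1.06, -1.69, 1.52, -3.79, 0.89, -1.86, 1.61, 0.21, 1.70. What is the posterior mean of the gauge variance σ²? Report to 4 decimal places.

With known mean μ and an Inverse-Gamma(α, β) prior on σ², the Normal likelihood is conjugate: posterior is Inv-Gamma(α + n/2, β + Σ(xᵢ−μ)²/2).
Σ(xᵢ−μ)² = (2.70)² + (1.89)² + (1.06)² + (-1.69)² + (1.52)² + (-3.79)² + (0.89)² + (-1.86)² + (1.61)² + (0.21)² + (1.70)² = 41.2942.
Posterior: Inv-Gamma(3.5 + 11/2, 8.7 + 41.2942/2) = Inv-Gamma(9.00, 29.34710).
E[σ²|data] = β/(α−1) = 29.34710/8.00 = 3.6684.

3.6684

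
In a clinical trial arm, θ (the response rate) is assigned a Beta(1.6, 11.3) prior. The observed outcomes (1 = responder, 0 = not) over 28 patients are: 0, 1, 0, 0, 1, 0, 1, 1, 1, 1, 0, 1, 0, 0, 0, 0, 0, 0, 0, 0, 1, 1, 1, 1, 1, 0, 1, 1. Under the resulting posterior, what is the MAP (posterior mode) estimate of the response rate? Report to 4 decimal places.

0.3753

The Beta prior is conjugate to a Binomial/Bernoulli likelihood; the update adds successes to α and failures to β.
Posterior: Beta(α+k, β+n−k) = Beta(1.6+14, 11.3+14) = Beta(15.6, 25.3).
Mode of Beta(a,b) for a,b>1 is (a−1)/(a+b−2) = 14.6/38.9 = 0.3753.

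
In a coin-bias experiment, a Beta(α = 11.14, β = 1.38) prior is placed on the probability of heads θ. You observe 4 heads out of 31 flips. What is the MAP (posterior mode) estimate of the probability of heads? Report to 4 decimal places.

The Beta prior is conjugate to a Binomial/Bernoulli likelihood; the update adds successes to α and failures to β.
Posterior: Beta(α+k, β+n−k) = Beta(11.14+4, 1.38+27) = Beta(15.14, 28.38).
Mode of Beta(a,b) for a,b>1 is (a−1)/(a+b−2) = 14.14/41.52 = 0.3406.

0.3406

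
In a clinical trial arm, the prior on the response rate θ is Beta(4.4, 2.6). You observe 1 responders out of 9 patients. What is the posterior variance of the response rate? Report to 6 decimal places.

The Beta prior is conjugate to a Binomial/Bernoulli likelihood; the update adds successes to α and failures to β.
Posterior: Beta(α+k, β+n−k) = Beta(4.4+1, 2.6+8) = Beta(5.4, 10.6).
Var = αβ/((α+β)²(α+β+1)) = 5.4·10.6/(16.0²·17.0) = 0.013153.

0.013153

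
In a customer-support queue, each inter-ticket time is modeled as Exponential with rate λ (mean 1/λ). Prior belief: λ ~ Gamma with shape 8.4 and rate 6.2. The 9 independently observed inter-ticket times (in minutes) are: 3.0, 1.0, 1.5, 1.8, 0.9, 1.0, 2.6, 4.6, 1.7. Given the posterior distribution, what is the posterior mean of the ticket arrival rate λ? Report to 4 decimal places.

0.7160

With a Gamma(shape α, rate β) prior on the exponential rate λ, the posterior after n observations with total T = Σxᵢ is Gamma(α+n, β+T).
Sum of observations T = 18.1 minutes; n = 9.
Posterior: Gamma(8.4+9, 6.2+18.1) = Gamma(17.4, 24.3).
Posterior mean of λ = α/β = 17.4/24.3 = 0.7160.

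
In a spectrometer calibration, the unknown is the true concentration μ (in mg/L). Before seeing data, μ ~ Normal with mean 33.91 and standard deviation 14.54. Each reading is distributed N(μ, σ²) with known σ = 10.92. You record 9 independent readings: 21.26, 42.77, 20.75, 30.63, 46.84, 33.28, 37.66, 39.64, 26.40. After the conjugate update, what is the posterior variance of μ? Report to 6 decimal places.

For Normal data with known variance σ², a Normal(μ₀, σ₀²) prior on μ is conjugate. Posterior precision = 1/σ₀² + n/σ²; posterior mean is the precision-weighted average of μ₀ and x̄.
σ₀² = 14.54² = 211.4116, σ² = 10.92² = 119.2464; σ² + n·σ₀² = 119.2464 + 9·211.4116 = 2021.9508.
Posterior precision = 1/σ₀² + n/σ² = 1/211.4116 + 9/119.2464 = (σ² + n·σ₀²)/(σ₀²σ²) = 2021.9508/(211.4116·119.2464); posterior variance σₙ² = σ₀²σ²/(σ² + n·σ₀²) = 211.4116·119.2464/2021.9508 = 12.468193.

12.468193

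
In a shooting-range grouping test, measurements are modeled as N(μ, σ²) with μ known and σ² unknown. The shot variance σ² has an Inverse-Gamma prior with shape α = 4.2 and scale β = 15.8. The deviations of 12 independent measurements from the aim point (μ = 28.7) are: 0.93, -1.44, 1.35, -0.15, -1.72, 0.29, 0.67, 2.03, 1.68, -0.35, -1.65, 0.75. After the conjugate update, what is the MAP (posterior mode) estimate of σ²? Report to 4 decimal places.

2.2422

With known mean μ and an Inverse-Gamma(α, β) prior on σ², the Normal likelihood is conjugate: posterior is Inv-Gamma(α + n/2, β + Σ(xᵢ−μ)²/2).
Σ(xᵢ−μ)² = (0.93)² + (-1.44)² + (1.35)² + (-0.15)² + (-1.72)² + (0.29)² + (0.67)² + (2.03)² + (1.68)² + (-0.35)² + (-1.65)² + (0.75)² = 18.6257.
Posterior: Inv-Gamma(4.2 + 12/2, 15.8 + 18.6257/2) = Inv-Gamma(10.20, 25.11285).
Mode = β/(α+1) = 25.11285/11.20 = 2.2422.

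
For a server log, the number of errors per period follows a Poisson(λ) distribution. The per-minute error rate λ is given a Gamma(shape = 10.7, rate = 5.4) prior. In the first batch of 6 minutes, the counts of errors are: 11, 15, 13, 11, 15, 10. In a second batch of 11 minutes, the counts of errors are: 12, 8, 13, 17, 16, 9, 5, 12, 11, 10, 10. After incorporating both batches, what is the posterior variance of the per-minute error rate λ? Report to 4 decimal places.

With a Gamma(shape α, rate β) prior, the Poisson likelihood is conjugate: the posterior is Gamma(α + ΣXᵢ, β + n).
Batch 1: sum of counts S = 75 over n = 6 minutes.
After batch 1: Gamma(α+S, β+n) = Gamma(10.7+75, 5.4+6) = Gamma(85.7, 11.4).
Batch 2: sum of counts S = 123 over n = 11 minutes.
After batch 2: Gamma(α+S, β+n) = Gamma(85.7+123, 11.4+11) = Gamma(208.7, 22.4).
Var = α/β² = 208.7/22.4² = 0.4159.

0.4159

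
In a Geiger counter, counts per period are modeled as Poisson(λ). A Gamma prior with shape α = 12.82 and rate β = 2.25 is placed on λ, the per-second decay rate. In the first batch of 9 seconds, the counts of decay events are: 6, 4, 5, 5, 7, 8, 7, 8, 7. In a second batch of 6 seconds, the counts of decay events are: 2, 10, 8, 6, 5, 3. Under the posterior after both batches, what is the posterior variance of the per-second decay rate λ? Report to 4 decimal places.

0.3489

With a Gamma(shape α, rate β) prior, the Poisson likelihood is conjugate: the posterior is Gamma(α + ΣXᵢ, β + n).
Batch 1: sum of counts S = 57 over n = 9 seconds.
After batch 1: Gamma(α+S, β+n) = Gamma(12.82+57, 2.25+9) = Gamma(69.82, 11.25).
Batch 2: sum of counts S = 34 over n = 6 seconds.
After batch 2: Gamma(α+S, β+n) = Gamma(69.82+34, 11.25+6) = Gamma(103.82, 17.25).
Var = α/β² = 103.82/17.25² = 0.3489.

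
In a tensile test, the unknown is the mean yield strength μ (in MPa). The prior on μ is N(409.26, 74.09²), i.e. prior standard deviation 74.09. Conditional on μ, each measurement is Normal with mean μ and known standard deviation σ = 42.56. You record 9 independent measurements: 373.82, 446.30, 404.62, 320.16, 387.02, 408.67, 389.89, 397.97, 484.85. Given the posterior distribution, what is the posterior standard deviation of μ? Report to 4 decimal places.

For Normal data with known variance σ², a Normal(μ₀, σ₀²) prior on μ is conjugate. Posterior precision = 1/σ₀² + n/σ²; posterior mean is the precision-weighted average of μ₀ and x̄.
σ₀² = 74.09² = 5489.3281, σ² = 42.56² = 1811.3536; σ² + n·σ₀² = 1811.3536 + 9·5489.3281 = 51215.3065.
Posterior precision = 1/σ₀² + n/σ² = 1/5489.3281 + 9/1811.3536 = (σ² + n·σ₀²)/(σ₀²σ²) = 51215.3065/(5489.3281·1811.3536); posterior variance σₙ² = σ₀²σ²/(σ² + n·σ₀²) = 5489.3281·1811.3536/51215.3065 = 194.143409.
Posterior SD = √σₙ² = √(5489.3281·1811.3536/51215.3065) = 13.9335.

13.9335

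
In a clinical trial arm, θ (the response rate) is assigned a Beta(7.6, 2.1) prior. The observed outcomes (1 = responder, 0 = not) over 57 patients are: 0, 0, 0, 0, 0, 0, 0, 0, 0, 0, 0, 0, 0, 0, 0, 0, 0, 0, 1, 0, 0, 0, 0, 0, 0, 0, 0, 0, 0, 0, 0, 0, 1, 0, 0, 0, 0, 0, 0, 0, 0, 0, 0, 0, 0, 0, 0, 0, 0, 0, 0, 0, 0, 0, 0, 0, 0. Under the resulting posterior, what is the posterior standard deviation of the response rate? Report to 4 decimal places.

0.0427

The Beta prior is conjugate to a Binomial/Bernoulli likelihood; the update adds successes to α and failures to β.
Posterior: Beta(α+k, β+n−k) = Beta(7.6+2, 2.1+55) = Beta(9.6, 57.1).
Var = αβ/((α+β)²(α+β+1)) = 9.6·57.1/(66.7²·67.7) = 0.00181998; SD = √0.00181998 = 0.0427.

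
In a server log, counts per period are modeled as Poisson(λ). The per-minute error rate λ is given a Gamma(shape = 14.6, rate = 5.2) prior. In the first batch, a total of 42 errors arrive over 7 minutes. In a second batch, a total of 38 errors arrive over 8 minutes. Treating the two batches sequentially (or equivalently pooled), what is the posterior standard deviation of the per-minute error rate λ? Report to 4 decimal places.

With a Gamma(shape α, rate β) prior, the Poisson likelihood is conjugate: the posterior is Gamma(α + ΣXᵢ, β + n).
After batch 1: Gamma(α+S, β+n) = Gamma(14.6+42, 5.2+7) = Gamma(56.6, 12.2).
After batch 2: Gamma(α+S, β+n) = Gamma(56.6+38, 12.2+8) = Gamma(94.6, 20.2).
SD = √α/β = √94.6/20.2 = 0.4815.

0.4815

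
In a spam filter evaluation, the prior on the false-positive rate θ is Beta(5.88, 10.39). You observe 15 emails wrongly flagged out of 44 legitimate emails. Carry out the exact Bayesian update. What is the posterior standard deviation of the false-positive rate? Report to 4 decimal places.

The Beta prior is conjugate to a Binomial/Bernoulli likelihood; the update adds successes to α and failures to β.
Posterior: Beta(α+k, β+n−k) = Beta(5.88+15, 10.39+29) = Beta(20.88, 39.39).
Var = αβ/((α+β)²(α+β+1)) = 20.88·39.39/(60.27²·61.27) = 0.00369544; SD = √0.00369544 = 0.0608.

0.0608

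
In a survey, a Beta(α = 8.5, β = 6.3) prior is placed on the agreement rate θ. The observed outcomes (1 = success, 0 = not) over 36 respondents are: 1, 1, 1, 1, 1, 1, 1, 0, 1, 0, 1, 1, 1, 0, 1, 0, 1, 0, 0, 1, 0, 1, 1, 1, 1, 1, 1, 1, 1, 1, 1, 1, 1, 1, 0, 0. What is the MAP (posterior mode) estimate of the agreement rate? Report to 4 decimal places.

0.7070

The Beta prior is conjugate to a Binomial/Bernoulli likelihood; the update adds successes to α and failures to β.
Posterior: Beta(α+k, β+n−k) = Beta(8.5+27, 6.3+9) = Beta(35.5, 15.3).
Mode of Beta(a,b) for a,b>1 is (a−1)/(a+b−2) = 34.5/48.8 = 0.7070.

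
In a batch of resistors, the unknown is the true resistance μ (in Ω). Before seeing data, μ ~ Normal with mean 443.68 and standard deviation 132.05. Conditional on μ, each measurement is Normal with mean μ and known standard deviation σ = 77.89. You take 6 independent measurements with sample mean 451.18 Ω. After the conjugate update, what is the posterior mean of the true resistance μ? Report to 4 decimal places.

450.7689

For Normal data with known variance σ², a Normal(μ₀, σ₀²) prior on μ is conjugate. Posterior precision = 1/σ₀² + n/σ²; posterior mean is the precision-weighted average of μ₀ and x̄.
n·x̄ = 6·451.18 = 2707.08.
σ₀² = 132.05² = 17437.2025, σ² = 77.89² = 6066.8521; σ² + n·σ₀² = 6066.8521 + 6·17437.2025 = 110690.0671.
Posterior mean = (μ₀/σ₀² + n·x̄/σ²)/(1/σ₀² + n/σ²) = (σ²·μ₀ + σ₀²·n·x̄)/(σ² + n·σ₀²) = (6066.8521·443.68 + 17437.2025·2707.08)/110690.0671 = 49895643.083428/110690.0671 = 450.7689.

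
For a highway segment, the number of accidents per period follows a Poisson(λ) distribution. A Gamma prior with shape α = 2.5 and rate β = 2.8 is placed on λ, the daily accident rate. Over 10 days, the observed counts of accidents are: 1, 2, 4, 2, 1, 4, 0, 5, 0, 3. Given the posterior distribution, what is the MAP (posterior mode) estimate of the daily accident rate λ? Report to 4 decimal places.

1.8359

With a Gamma(shape α, rate β) prior, the Poisson likelihood is conjugate: the posterior is Gamma(α + ΣXᵢ, β + n).
Sum of counts S = 22 over n = 10 days.
Posterior: Gamma(α+S, β+n) = Gamma(2.5+22, 2.8+10) = Gamma(24.5, 12.8).
Mode of Gamma(α,β) for α≥1 is (α−1)/β = 23.5/12.8 = 1.8359.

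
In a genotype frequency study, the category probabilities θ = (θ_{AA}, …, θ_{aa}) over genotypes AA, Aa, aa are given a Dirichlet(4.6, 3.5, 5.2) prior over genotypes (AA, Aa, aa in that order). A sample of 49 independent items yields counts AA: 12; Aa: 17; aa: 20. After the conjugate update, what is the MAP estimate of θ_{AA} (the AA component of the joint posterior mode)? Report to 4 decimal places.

0.2631

The Dirichlet prior is conjugate to the Multinomial likelihood: each posterior αⱼ = prior αⱼ + observed count nⱼ.
Posterior concentration: (16.6, 20.5, 25.2), total = 62.3.
Joint mode component: (α_{AA}−1)/(Σα−K) = 15.6/59.3 = 0.2631.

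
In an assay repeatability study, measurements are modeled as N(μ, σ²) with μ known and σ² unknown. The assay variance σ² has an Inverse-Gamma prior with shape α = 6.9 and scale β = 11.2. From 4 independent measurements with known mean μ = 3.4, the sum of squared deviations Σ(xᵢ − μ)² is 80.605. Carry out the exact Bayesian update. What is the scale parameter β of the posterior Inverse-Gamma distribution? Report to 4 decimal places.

51.5025

With known mean μ and an Inverse-Gamma(α, β) prior on σ², the Normal likelihood is conjugate: posterior is Inv-Gamma(α + n/2, β + Σ(xᵢ−μ)²/2).
Posterior: Inv-Gamma(6.9 + 4/2, 11.2 + 80.605/2) = Inv-Gamma(8.90, 51.5025).
Posterior β = 51.5025.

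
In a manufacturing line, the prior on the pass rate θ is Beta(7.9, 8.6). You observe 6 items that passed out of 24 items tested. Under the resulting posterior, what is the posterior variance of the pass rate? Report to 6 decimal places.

0.005432

The Beta prior is conjugate to a Binomial/Bernoulli likelihood; the update adds successes to α and failures to β.
Posterior: Beta(α+k, β+n−k) = Beta(7.9+6, 8.6+18) = Beta(13.9, 26.6).
Var = αβ/((α+β)²(α+β+1)) = 13.9·26.6/(40.5²·41.5) = 0.005432.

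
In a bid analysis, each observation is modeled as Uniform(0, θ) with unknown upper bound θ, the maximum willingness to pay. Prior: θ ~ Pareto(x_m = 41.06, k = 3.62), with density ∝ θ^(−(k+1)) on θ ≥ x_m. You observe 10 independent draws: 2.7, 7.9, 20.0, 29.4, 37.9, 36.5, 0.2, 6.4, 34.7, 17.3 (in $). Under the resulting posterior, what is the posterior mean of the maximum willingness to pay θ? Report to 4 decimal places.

A Pareto(scale x_m, shape k) prior on the upper bound θ of Uniform(0, θ) is conjugate: posterior is Pareto(max(x_m, max xᵢ), k + n).
Sample maximum = 37.9; prior scale x_m = 41.06 → posterior scale = max = 41.06.
Posterior shape = 3.62 + 10 = 13.62.
E[θ|data] = k·x_m/(k−1) = 13.62·41.06/12.62 = 44.3136.

44.3136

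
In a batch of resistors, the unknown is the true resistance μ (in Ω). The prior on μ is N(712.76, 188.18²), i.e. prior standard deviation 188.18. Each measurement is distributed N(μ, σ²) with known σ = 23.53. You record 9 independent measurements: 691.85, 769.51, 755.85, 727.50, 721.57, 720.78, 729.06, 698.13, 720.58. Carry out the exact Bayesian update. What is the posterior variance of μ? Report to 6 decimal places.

61.411193

For Normal data with known variance σ², a Normal(μ₀, σ₀²) prior on μ is conjugate. Posterior precision = 1/σ₀² + n/σ²; posterior mean is the precision-weighted average of μ₀ and x̄.
σ₀² = 188.18² = 35411.7124, σ² = 23.53² = 553.6609; σ² + n·σ₀² = 553.6609 + 9·35411.7124 = 319259.0725.
Posterior precision = 1/σ₀² + n/σ² = 1/35411.7124 + 9/553.6609 = (σ² + n·σ₀²)/(σ₀²σ²) = 319259.0725/(35411.7124·553.6609); posterior variance σₙ² = σ₀²σ²/(σ² + n·σ₀²) = 35411.7124·553.6609/319259.0725 = 61.411193.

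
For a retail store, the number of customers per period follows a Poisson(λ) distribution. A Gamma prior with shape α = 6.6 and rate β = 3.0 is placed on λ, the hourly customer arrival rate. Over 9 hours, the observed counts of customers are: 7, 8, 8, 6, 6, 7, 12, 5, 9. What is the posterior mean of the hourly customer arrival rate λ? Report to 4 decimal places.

6.2167

With a Gamma(shape α, rate β) prior, the Poisson likelihood is conjugate: the posterior is Gamma(α + ΣXᵢ, β + n).
Sum of counts S = 68 over n = 9 hours.
Posterior: Gamma(α+S, β+n) = Gamma(6.6+68, 3.0+9) = Gamma(74.6, 12.0).
Posterior mean = α/β = 74.6/12.0 = 6.2167.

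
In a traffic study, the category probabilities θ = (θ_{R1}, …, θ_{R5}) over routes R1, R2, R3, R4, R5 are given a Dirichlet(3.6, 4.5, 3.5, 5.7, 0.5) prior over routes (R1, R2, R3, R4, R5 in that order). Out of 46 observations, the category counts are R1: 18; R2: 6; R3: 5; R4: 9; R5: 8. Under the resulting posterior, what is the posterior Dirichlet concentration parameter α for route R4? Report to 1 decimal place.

14.7

The Dirichlet prior is conjugate to the Multinomial likelihood: each posterior αⱼ = prior αⱼ + observed count nⱼ.
Posterior concentration: (21.6, 10.5, 8.5, 14.7, 8.5), total = 63.8.
α_{R4} = 5.7 + 9 = 14.7.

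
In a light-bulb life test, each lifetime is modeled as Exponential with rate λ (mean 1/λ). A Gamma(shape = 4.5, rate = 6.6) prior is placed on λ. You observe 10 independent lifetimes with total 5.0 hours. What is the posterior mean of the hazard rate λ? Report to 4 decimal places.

1.2500

With a Gamma(shape α, rate β) prior on the exponential rate λ, the posterior after n observations with total T = Σxᵢ is Gamma(α+n, β+T).
Posterior: Gamma(4.5+10, 6.6+5.0) = Gamma(14.5, 11.6).
Posterior mean of λ = α/β = 14.5/11.6 = 1.2500.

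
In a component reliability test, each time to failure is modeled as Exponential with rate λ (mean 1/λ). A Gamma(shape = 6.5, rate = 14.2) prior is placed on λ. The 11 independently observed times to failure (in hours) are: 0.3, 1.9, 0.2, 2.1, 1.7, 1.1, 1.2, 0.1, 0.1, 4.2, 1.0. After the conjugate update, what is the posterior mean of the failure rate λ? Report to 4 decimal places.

0.6228

With a Gamma(shape α, rate β) prior on the exponential rate λ, the posterior after n observations with total T = Σxᵢ is Gamma(α+n, β+T).
Sum of observations T = 13.9 hours; n = 11.
Posterior: Gamma(6.5+11, 14.2+13.9) = Gamma(17.5, 28.1).
Posterior mean of λ = α/β = 17.5/28.1 = 0.6228.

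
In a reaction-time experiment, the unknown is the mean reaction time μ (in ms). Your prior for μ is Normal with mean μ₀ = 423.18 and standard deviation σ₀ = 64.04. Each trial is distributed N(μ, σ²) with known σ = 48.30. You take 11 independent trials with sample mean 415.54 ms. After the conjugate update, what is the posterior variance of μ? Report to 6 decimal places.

For Normal data with known variance σ², a Normal(μ₀, σ₀²) prior on μ is conjugate. Posterior precision = 1/σ₀² + n/σ²; posterior mean is the precision-weighted average of μ₀ and x̄.
σ₀² = 64.04² = 4101.1216, σ² = 48.30² = 2332.89; σ² + n·σ₀² = 2332.89 + 11·4101.1216 = 47445.2276.
Posterior precision = 1/σ₀² + n/σ² = 1/4101.1216 + 11/2332.89 = (σ² + n·σ₀²)/(σ₀²σ²) = 47445.2276/(4101.1216·2332.89); posterior variance σₙ² = σ₀²σ²/(σ² + n·σ₀²) = 4101.1216·2332.89/47445.2276 = 201.652854.

201.652854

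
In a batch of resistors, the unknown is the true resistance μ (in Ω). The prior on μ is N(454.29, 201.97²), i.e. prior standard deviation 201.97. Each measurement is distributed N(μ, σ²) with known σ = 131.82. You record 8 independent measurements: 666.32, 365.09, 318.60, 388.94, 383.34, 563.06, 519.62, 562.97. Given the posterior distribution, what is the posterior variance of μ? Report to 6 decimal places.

For Normal data with known variance σ², a Normal(μ₀, σ₀²) prior on μ is conjugate. Posterior precision = 1/σ₀² + n/σ²; posterior mean is the precision-weighted average of μ₀ and x̄.
σ₀² = 201.97² = 40791.8809, σ² = 131.82² = 17376.5124; σ² + n·σ₀² = 17376.5124 + 8·40791.8809 = 343711.5596.
Posterior precision = 1/σ₀² + n/σ² = 1/40791.8809 + 8/17376.5124 = (σ² + n·σ₀²)/(σ₀²σ²) = 343711.5596/(40791.8809·17376.5124); posterior variance σₙ² = σ₀²σ²/(σ² + n·σ₀²) = 40791.8809·17376.5124/343711.5596 = 2062.254249.

2062.254249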